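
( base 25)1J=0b101100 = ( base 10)44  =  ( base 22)20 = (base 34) 1A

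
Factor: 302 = 2^1*151^1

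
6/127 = 6/127 = 0.05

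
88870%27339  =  6853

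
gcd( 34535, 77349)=1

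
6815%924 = 347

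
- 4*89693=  - 358772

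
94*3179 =298826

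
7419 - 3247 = 4172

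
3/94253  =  3/94253 = 0.00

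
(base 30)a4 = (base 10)304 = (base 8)460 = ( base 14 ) 17a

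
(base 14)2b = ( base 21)1i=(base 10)39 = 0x27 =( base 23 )1g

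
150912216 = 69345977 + 81566239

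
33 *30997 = 1022901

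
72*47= 3384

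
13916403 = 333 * 41791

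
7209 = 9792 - 2583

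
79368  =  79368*1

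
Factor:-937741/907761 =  - 3^( -1)*7^1*133963^1*302587^(  -  1 ) 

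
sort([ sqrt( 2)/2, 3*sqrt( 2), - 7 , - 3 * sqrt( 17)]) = [-3*sqrt( 17), - 7,sqrt (2 )/2,3 * sqrt( 2)]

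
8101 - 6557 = 1544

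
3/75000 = 1/25000 = 0.00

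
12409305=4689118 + 7720187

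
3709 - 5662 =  - 1953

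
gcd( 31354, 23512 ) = 2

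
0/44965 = 0 = 0.00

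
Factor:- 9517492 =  - 2^2*23^1 *103451^1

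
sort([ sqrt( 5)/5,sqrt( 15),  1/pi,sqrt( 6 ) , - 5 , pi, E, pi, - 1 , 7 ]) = [ - 5,-1, 1/pi, sqrt (5)/5, sqrt(6),E, pi,pi,  sqrt(15),7] 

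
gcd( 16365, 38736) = 3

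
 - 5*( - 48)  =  240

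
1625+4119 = 5744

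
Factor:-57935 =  - 5^1*11587^1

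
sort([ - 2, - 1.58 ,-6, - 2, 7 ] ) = [ - 6, - 2,-2 , - 1.58, 7]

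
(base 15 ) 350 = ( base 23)19E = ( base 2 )1011101110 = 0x2ee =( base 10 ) 750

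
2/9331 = 2/9331  =  0.00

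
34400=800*43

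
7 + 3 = 10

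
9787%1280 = 827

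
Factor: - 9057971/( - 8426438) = 2^ ( - 1)*13^1 * 641^1*967^( - 1) * 1087^1*4357^( - 1)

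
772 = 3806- 3034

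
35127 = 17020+18107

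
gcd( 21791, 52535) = 7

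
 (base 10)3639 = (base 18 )b43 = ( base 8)7067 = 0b111000110111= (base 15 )1129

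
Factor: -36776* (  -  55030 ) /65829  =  2023783280/65829 = 2^4*3^( - 1 )*5^1*4597^1*5503^1 * 21943^(-1 )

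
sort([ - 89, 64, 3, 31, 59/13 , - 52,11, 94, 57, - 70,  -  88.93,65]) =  [ - 89, - 88.93, - 70, - 52  ,  3, 59/13,11,31, 57,64,65, 94]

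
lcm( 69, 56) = 3864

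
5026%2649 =2377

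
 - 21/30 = - 1 + 3/10 = - 0.70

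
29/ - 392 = -1  +  363/392 = -0.07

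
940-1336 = -396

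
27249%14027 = 13222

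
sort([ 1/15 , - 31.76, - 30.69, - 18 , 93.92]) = [  -  31.76, - 30.69 , - 18,1/15 , 93.92]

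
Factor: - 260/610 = -26/61 = -  2^1*13^1*61^(-1)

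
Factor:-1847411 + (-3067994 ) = -5^1*11^1*89371^1 = -4915405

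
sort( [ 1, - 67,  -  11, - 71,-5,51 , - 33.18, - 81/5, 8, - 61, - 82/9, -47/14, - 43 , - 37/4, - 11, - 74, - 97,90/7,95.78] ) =[-97, - 74, - 71,-67, - 61, - 43 ,  -  33.18,-81/5, - 11, - 11, - 37/4, - 82/9, - 5, - 47/14,1,8,90/7,51, 95.78]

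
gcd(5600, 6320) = 80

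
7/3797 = 7/3797 = 0.00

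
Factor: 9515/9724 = 865/884 = 2^( - 2)*5^1 * 13^(-1)*17^( - 1)*173^1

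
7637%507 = 32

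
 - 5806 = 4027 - 9833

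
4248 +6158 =10406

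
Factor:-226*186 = -42036 = -2^2*3^1*31^1*113^1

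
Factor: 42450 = 2^1*3^1*5^2*283^1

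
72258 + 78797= 151055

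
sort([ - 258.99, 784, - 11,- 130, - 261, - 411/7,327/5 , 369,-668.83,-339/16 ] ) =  [ - 668.83, -261, - 258.99, - 130,-411/7, - 339/16, - 11,  327/5,369, 784] 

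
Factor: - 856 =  - 2^3*107^1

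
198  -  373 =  - 175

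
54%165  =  54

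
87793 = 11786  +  76007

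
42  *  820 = 34440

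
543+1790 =2333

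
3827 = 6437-2610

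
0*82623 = 0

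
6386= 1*6386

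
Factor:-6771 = -3^1*37^1 * 61^1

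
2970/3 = 990  =  990.00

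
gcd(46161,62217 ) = 2007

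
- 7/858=-1 + 851/858 = -0.01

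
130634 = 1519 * 86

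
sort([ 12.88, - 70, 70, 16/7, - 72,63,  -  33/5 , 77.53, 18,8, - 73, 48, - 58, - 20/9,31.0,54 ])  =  [  -  73, - 72, - 70, - 58, - 33/5,- 20/9 , 16/7, 8,  12.88, 18, 31.0, 48, 54, 63 , 70,77.53 ] 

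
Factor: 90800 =2^4*5^2*227^1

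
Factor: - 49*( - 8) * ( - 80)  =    -  31360 = -2^7*5^1 * 7^2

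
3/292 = 3/292 = 0.01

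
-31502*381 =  - 12002262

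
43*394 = 16942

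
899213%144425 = 32663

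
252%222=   30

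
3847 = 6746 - 2899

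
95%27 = 14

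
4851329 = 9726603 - 4875274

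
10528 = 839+9689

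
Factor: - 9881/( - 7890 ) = 2^ ( - 1)*3^( - 1) * 5^(  -  1)*41^1*241^1*263^( - 1)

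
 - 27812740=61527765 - 89340505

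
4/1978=2/989 = 0.00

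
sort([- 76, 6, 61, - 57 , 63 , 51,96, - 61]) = [ - 76,-61, - 57 , 6, 51, 61, 63,  96]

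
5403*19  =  102657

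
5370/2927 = 5370/2927   =  1.83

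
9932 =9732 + 200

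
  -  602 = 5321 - 5923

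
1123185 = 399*2815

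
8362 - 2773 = 5589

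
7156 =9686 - 2530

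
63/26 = 2 + 11/26 = 2.42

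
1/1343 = 1/1343 = 0.00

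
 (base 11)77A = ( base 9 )1247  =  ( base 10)934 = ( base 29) 136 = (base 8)1646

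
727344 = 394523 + 332821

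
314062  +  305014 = 619076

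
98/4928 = 7/352 = 0.02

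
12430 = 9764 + 2666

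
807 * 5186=4185102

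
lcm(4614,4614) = 4614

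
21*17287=363027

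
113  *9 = 1017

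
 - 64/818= - 1 + 377/409 = - 0.08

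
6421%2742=937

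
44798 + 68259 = 113057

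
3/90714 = 1/30238= 0.00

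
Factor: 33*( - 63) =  - 3^3*7^1*11^1=- 2079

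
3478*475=1652050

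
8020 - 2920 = 5100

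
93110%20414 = 11454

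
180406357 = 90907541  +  89498816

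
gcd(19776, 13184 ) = 6592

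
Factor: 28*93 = 2604 = 2^2*3^1*7^1 *31^1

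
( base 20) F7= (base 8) 463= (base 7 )616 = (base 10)307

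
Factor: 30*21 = 630  =  2^1*3^2*5^1*7^1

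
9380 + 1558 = 10938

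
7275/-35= -208 + 1/7= - 207.86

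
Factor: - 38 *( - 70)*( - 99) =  - 263340 = - 2^2* 3^2*5^1*7^1*11^1*19^1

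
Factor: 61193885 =5^1*1669^1*7333^1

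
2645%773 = 326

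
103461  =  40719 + 62742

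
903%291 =30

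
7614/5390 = 3807/2695=1.41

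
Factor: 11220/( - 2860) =-51/13 =-3^1*13^( - 1)*17^1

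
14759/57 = 14759/57 = 258.93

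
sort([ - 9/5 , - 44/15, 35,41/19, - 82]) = [ -82, - 44/15, - 9/5, 41/19, 35]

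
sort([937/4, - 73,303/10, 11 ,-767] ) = [ - 767,  -  73, 11, 303/10, 937/4 ] 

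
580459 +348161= 928620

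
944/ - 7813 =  - 944/7813 = - 0.12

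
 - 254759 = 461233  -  715992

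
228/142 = 114/71 = 1.61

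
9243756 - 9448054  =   - 204298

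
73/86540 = 73/86540 = 0.00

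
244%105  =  34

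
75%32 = 11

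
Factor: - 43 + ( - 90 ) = -7^1*19^1=- 133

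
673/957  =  673/957 = 0.70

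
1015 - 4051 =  - 3036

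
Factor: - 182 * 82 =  - 2^2*7^1*13^1* 41^1= - 14924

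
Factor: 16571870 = 2^1*5^1* 7^1*61^1*3881^1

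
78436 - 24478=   53958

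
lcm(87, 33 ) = 957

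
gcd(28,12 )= 4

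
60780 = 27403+33377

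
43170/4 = 10792  +  1/2 = 10792.50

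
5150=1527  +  3623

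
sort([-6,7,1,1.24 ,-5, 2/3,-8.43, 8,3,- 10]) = [ - 10,  -  8.43, - 6,  -  5, 2/3,1 , 1.24, 3,  7, 8] 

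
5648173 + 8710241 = 14358414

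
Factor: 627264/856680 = 2^3*3^3*5^ ( - 1)*59^( - 1) =216/295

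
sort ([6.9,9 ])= [6.9, 9] 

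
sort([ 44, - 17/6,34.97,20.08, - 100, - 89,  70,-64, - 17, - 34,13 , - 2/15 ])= [-100, - 89, - 64, - 34, - 17 , - 17/6, - 2/15,13,20.08,34.97, 44,70]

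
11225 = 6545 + 4680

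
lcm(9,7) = 63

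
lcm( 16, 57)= 912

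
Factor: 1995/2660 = 2^( - 2)*3^1 = 3/4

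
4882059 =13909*351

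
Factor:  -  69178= - 2^1*34589^1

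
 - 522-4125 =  - 4647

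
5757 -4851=906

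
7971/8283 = 2657/2761 = 0.96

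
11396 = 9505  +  1891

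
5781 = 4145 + 1636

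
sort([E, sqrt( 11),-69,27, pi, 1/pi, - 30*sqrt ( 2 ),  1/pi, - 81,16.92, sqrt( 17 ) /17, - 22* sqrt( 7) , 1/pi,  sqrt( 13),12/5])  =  [ - 81, - 69 , - 22*sqrt (7), - 30*sqrt( 2), sqrt( 17)/17,  1/pi, 1/pi, 1/pi,12/5, E, pi, sqrt( 11 ), sqrt (13 ), 16.92 , 27 ] 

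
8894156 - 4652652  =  4241504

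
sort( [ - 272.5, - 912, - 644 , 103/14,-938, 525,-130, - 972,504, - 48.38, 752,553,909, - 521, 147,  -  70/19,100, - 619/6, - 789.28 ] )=[ - 972, - 938,-912, - 789.28,-644,- 521, - 272.5, - 130, - 619/6, - 48.38, - 70/19,103/14, 100, 147, 504,  525,553, 752 , 909 ] 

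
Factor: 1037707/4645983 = 3^( - 1 ) * 11^1*29^1*347^( - 1)*3253^1*4463^( - 1 ) 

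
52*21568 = 1121536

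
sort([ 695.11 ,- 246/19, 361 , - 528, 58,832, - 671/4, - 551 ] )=[ -551, - 528, - 671/4,-246/19,58,361, 695.11 , 832]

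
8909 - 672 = 8237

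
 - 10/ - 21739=10/21739 = 0.00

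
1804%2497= 1804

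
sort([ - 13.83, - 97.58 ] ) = [ - 97.58, - 13.83 ]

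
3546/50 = 1773/25 = 70.92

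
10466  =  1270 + 9196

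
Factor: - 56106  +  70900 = 2^1*13^1*569^1 =14794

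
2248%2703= 2248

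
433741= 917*473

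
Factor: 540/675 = 2^2*5^ ( - 1 )=4/5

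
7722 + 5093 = 12815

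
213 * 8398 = 1788774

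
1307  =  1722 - 415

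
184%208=184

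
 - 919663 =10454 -930117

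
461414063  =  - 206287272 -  - 667701335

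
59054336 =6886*8576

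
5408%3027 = 2381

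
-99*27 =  - 2673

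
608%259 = 90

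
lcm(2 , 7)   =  14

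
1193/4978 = 1193/4978 = 0.24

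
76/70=38/35 = 1.09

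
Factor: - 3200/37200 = - 8/93 = - 2^3*3^( - 1)*31^( - 1)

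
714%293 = 128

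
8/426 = 4/213  =  0.02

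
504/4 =126 =126.00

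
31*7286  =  225866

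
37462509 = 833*44973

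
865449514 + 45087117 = 910536631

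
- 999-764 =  -1763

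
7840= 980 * 8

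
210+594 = 804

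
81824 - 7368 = 74456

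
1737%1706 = 31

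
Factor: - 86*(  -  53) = 4558= 2^1*43^1*53^1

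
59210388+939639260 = 998849648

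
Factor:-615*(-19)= 3^1*5^1*19^1*41^1=11685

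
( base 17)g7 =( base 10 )279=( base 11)234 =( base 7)546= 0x117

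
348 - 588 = - 240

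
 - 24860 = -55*452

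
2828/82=34 + 20/41 = 34.49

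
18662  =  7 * 2666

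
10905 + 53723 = 64628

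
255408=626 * 408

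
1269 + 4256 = 5525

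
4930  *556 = 2741080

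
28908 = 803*36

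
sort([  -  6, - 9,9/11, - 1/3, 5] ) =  [ - 9  ,-6 , - 1/3,9/11, 5 ]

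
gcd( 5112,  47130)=6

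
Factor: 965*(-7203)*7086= -49254041970  =  - 2^1*3^2*5^1*7^4*193^1*1181^1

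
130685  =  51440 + 79245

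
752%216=104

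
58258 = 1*58258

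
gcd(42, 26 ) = 2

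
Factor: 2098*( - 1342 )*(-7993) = 2^2*11^1 *61^1*1049^1*7993^1  =  22504419388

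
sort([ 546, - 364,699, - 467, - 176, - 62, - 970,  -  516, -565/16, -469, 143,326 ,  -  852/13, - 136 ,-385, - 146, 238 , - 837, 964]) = [ - 970,- 837 ,-516, - 469,  -  467, - 385, - 364,-176, - 146, - 136, - 852/13, - 62, - 565/16,143,238 , 326,546  ,  699, 964] 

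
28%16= 12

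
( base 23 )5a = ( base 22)5F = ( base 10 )125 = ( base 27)4h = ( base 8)175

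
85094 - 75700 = 9394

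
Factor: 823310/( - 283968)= -835/288 = - 2^( - 5 )*3^( - 2)*5^1 * 167^1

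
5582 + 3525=9107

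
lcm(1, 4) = 4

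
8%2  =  0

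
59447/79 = 752 + 39/79 = 752.49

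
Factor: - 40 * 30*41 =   -  2^4 * 3^1*5^2 *41^1 = - 49200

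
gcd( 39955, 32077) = 1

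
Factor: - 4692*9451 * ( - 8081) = 358344607452 = 2^2*3^1*13^1*17^1*23^1*727^1*8081^1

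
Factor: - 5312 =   -  2^6*83^1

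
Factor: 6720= 2^6 * 3^1*  5^1*7^1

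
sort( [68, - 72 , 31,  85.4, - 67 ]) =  [ - 72,  -  67,31,68,85.4]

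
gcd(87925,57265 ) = 5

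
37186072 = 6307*5896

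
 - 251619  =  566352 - 817971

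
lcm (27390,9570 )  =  794310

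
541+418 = 959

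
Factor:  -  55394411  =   - 6619^1*8369^1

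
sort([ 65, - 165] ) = [  -  165, 65 ] 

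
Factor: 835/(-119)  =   - 5^1*7^( - 1 )*17^(-1)*167^1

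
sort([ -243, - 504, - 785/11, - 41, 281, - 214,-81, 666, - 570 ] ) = [ - 570, - 504, - 243,-214, - 81, - 785/11, - 41, 281,  666] 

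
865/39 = 22+7/39 = 22.18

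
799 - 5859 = - 5060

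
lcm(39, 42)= 546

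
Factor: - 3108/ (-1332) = 7/3 = 3^( - 1)*7^1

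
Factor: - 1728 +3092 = 2^2*11^1*31^1 = 1364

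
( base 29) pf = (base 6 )3232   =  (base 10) 740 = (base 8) 1344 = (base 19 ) 20I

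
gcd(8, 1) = 1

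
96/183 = 32/61 = 0.52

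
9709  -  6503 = 3206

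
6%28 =6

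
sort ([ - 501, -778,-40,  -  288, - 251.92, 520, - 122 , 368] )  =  [ - 778 ,  -  501, - 288, - 251.92, -122, - 40,368,520 ] 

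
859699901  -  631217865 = 228482036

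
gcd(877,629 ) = 1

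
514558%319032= 195526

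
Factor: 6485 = 5^1 * 1297^1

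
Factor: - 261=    - 3^2*29^1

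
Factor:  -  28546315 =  - 5^1 * 7^1 * 17^1*47977^1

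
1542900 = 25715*60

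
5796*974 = 5645304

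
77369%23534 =6767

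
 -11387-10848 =-22235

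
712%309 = 94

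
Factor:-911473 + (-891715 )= - 1803188 = - 2^2*450797^1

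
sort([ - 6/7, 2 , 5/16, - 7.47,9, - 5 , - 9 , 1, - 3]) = [-9,-7.47,-5,-3,  -  6/7,5/16 , 1,2,9]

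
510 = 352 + 158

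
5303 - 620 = 4683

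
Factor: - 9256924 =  - 2^2*2314231^1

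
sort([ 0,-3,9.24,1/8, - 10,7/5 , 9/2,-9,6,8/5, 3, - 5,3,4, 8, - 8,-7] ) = [ - 10,  -  9, - 8,-7, - 5, - 3,0,1/8,7/5,  8/5,3, 3,4, 9/2,6, 8, 9.24]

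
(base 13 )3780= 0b1111011000110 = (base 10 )7878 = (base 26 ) bh0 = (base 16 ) 1EC6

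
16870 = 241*70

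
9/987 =3/329= 0.01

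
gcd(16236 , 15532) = 44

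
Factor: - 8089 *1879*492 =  - 2^2*3^1*41^1*1879^1*8089^1 = - 7478021652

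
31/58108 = 31/58108= 0.00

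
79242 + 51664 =130906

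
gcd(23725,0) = 23725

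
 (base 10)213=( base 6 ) 553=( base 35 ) 63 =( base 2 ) 11010101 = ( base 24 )8l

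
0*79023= 0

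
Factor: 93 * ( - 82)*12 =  - 91512 =-2^3 * 3^2*31^1*41^1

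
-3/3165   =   - 1/1055 = - 0.00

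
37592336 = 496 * 75791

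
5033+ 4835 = 9868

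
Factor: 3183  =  3^1*1061^1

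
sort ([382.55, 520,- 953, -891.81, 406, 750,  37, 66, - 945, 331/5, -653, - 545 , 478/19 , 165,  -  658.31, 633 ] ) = [ -953, - 945, - 891.81,-658.31 , - 653, - 545, 478/19 , 37,  66, 331/5,165, 382.55, 406,520,633,750]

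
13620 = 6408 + 7212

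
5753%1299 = 557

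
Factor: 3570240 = 2^6*  3^1*5^1*3719^1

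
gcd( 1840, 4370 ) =230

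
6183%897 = 801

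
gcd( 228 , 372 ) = 12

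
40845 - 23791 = 17054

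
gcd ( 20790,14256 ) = 594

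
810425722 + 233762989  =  1044188711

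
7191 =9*799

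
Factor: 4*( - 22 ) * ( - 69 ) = 6072 = 2^3  *  3^1 * 11^1*23^1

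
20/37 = 20/37 = 0.54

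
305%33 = 8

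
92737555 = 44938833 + 47798722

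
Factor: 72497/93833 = 103^ ( - 1)*911^(- 1)*72497^1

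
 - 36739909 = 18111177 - 54851086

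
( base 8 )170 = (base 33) 3L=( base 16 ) 78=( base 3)11110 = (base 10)120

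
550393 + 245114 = 795507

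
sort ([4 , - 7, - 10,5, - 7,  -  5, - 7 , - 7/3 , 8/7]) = [ - 10, - 7, - 7, - 7 ,-5, - 7/3,  8/7,  4, 5]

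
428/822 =214/411= 0.52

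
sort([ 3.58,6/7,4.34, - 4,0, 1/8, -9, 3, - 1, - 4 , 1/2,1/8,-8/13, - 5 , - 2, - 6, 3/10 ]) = [ - 9, - 6, - 5,-4, - 4, - 2, - 1, - 8/13, 0, 1/8, 1/8, 3/10,1/2, 6/7, 3, 3.58, 4.34 ] 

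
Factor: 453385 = 5^1*90677^1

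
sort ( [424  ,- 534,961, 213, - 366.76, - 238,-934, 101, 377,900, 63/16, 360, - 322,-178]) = [  -  934,-534,-366.76,  -  322, - 238, -178, 63/16, 101, 213, 360, 377,424, 900, 961 ] 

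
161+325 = 486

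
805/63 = 12 + 7/9 = 12.78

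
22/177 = 22/177 =0.12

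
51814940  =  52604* 985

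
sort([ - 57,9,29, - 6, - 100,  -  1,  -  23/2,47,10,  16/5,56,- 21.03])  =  [  -  100,-57, - 21.03, - 23/2,- 6,  -  1,16/5,9, 10,29,47, 56]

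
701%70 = 1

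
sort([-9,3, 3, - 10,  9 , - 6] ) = [-10,-9, - 6, 3,3,9]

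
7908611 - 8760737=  - 852126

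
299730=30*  9991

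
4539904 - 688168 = 3851736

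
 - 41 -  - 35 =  - 6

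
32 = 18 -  - 14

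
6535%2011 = 502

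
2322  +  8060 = 10382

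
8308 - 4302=4006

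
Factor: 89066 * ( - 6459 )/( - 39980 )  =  2^( - 1 )* 3^1*5^( - 1)*1999^( - 1)*2153^1 * 44533^1=287638647/19990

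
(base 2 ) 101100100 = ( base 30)bq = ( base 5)2411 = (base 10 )356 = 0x164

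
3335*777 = 2591295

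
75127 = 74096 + 1031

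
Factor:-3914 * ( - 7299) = 2^1 * 3^2*19^1*103^1*811^1 = 28568286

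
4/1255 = 4/1255 = 0.00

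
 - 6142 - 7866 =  - 14008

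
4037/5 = 4037/5 =807.40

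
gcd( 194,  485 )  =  97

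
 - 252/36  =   - 7 =-  7.00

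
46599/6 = 7766+1/2  =  7766.50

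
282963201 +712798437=995761638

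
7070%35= 0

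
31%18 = 13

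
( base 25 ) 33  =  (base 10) 78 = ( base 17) 4A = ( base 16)4e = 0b1001110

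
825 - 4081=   -3256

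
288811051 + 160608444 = 449419495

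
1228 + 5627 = 6855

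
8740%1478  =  1350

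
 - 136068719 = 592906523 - 728975242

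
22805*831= 18950955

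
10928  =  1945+8983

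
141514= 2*70757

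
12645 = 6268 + 6377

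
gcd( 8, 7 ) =1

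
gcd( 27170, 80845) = 95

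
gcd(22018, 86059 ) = 1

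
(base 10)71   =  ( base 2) 1000111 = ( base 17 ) 43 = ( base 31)29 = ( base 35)21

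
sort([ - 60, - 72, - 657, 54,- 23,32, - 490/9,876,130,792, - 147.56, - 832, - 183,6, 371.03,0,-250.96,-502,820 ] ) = [ - 832, - 657, - 502,-250.96 , - 183, - 147.56,-72, - 60, - 490/9, - 23,  0,6,32,54, 130,371.03, 792, 820,  876]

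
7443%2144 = 1011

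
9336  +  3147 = 12483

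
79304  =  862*92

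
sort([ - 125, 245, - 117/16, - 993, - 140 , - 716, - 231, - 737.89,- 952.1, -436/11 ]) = [ - 993, - 952.1,-737.89, - 716, - 231,  -  140, - 125, - 436/11, - 117/16,  245 ] 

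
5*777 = 3885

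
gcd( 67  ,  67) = 67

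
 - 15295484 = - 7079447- 8216037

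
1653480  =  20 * 82674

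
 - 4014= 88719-92733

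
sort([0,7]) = [ 0,7]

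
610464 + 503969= 1114433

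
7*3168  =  22176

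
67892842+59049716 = 126942558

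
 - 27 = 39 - 66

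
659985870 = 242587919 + 417397951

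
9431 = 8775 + 656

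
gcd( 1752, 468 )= 12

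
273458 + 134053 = 407511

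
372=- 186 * ( - 2)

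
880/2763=880/2763=0.32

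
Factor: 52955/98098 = 7565/14014 = 2^(-1)*5^1*7^ ( - 2)*11^(-1)*13^(  -  1)*17^1 * 89^1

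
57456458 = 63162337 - 5705879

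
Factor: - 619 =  - 619^1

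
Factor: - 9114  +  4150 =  - 2^2*17^1 * 73^1= - 4964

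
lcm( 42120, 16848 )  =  84240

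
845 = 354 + 491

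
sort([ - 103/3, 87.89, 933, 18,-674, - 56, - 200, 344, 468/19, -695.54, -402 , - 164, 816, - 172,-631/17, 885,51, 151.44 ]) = [ - 695.54 , - 674, - 402, - 200, - 172,  -  164,-56, - 631/17, - 103/3, 18,468/19, 51, 87.89, 151.44, 344, 816, 885, 933]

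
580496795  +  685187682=1265684477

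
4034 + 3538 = 7572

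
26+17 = 43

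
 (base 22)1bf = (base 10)741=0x2E5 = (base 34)lr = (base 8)1345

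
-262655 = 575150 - 837805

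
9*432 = 3888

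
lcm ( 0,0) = 0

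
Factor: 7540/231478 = 2^1*5^1*307^( - 1) = 10/307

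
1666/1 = 1666 = 1666.00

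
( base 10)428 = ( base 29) EM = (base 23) ie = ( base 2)110101100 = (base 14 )228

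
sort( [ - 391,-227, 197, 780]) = [ - 391, - 227,197, 780] 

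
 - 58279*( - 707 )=41203253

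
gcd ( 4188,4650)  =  6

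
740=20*37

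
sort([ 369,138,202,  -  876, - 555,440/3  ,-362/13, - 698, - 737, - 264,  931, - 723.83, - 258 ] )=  [ -876, - 737, - 723.83, - 698, - 555, - 264, - 258  , - 362/13,  138,440/3,  202,369, 931]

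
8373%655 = 513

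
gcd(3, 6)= 3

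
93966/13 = 93966/13 = 7228.15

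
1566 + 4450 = 6016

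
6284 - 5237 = 1047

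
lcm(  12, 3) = 12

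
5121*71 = 363591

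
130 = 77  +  53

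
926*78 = 72228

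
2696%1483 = 1213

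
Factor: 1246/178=7^1 = 7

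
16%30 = 16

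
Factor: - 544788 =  - 2^2 * 3^2*37^1*409^1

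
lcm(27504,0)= 0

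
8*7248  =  57984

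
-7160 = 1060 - 8220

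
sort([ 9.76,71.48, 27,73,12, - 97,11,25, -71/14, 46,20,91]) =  [ - 97,  -  71/14,9.76,  11, 12, 20,25,  27,46, 71.48,73, 91]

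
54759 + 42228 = 96987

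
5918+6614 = 12532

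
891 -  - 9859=10750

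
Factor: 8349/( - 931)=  - 3^1 * 7^( - 2)*11^2*19^( - 1) * 23^1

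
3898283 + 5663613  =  9561896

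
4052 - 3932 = 120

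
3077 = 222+2855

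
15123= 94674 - 79551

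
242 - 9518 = - 9276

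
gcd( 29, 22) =1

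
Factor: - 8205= - 3^1*5^1 * 547^1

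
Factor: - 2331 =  - 3^2*7^1*37^1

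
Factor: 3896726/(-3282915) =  - 2^1 *3^(-1 )*5^(-1) * 19^(  -  1)*107^1*131^1*139^1* 11519^(-1)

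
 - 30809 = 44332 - 75141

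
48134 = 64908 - 16774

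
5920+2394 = 8314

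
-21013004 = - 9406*2234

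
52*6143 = 319436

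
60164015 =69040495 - 8876480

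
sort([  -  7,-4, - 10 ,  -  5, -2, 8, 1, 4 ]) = [ - 10,-7, - 5, - 4,-2 , 1,4,8 ] 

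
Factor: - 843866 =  - 2^1*19^1*53^1* 419^1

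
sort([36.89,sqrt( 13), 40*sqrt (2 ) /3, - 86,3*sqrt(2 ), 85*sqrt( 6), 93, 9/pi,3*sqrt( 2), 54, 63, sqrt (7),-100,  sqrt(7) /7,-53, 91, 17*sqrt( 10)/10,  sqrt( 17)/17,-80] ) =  [- 100, - 86 , - 80  ,- 53, sqrt( 17) /17, sqrt ( 7)/7,sqrt(7), 9/pi,sqrt( 13), 3*sqrt ( 2),3*sqrt ( 2 ),  17 * sqrt(10)/10,40*sqrt(2) /3, 36.89, 54, 63, 91,93, 85*sqrt( 6)]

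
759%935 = 759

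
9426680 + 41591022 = 51017702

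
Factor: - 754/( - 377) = 2 =2^1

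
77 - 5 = 72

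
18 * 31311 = 563598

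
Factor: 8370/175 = 2^1*3^3*5^( - 1)*7^( - 1 )*31^1= 1674/35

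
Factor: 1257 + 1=1258 = 2^1*17^1*37^1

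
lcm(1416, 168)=9912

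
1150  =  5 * 230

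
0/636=0 =0.00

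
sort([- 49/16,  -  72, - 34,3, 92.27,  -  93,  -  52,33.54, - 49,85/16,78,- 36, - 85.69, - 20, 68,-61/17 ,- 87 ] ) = [ - 93, - 87,  -  85.69, - 72, - 52,-49,-36, - 34, -20, - 61/17,-49/16,3,85/16,33.54, 68,  78, 92.27]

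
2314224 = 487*4752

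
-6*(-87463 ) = 524778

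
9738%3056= 570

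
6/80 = 3/40 = 0.07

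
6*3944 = 23664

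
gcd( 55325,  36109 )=1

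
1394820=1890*738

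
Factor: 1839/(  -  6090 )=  -2^(-1) *5^( - 1) * 7^( - 1 ) * 29^ ( -1)*613^1 = -613/2030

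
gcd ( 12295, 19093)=1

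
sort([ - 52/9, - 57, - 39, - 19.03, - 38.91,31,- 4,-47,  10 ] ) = [ - 57, - 47, - 39, - 38.91, - 19.03, - 52/9,- 4, 10,  31 ] 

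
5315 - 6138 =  - 823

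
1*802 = 802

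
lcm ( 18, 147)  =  882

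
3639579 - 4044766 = - 405187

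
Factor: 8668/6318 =4334/3159 = 2^1*3^( - 5)*11^1*13^( - 1)*197^1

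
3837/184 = 20 + 157/184 =20.85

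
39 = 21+18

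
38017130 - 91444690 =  - 53427560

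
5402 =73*74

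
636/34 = 18 + 12/17 = 18.71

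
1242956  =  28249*44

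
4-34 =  - 30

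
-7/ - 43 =7/43=0.16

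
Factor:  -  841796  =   - 2^2*389^1*541^1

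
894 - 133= 761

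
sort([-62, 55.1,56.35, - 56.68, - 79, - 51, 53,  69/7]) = [ -79,-62, - 56.68, - 51,69/7, 53,55.1,56.35]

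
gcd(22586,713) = 23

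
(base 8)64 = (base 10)52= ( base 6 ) 124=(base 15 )37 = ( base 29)1N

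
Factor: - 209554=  - 2^1* 29^1*3613^1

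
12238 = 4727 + 7511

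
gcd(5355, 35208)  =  9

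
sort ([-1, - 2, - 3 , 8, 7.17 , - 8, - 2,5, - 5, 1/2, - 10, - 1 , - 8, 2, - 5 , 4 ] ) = [ - 10, - 8, - 8,-5, -5, - 3, - 2, - 2, - 1, - 1, 1/2, 2,4, 5,7.17 , 8 ]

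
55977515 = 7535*7429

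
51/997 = 51/997 = 0.05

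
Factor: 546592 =2^5*19^1*29^1 * 31^1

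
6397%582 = 577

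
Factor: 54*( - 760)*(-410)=16826400 = 2^5*3^3 *5^2*19^1*41^1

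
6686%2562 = 1562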